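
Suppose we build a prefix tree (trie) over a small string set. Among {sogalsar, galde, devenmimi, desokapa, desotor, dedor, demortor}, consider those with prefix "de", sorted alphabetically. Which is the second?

DFS of the "de" subtree visits, in order: "dedor", "demortor", "desokapa", "desotor", "devenmimi"
The 2nd is demortor.

demortor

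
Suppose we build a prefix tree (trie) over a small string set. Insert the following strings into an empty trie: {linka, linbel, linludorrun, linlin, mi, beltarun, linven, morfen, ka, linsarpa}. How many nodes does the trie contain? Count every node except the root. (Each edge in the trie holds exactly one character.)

For each word, the new-node count is its length minus the longest prefix already in the trie:
  "linka" → 5 new (l, i, n, k, a)
  "linbel" → prefix "lin" already present; 3 new (b, e, l)
  "linludorrun" → prefix "lin" already present; 8 new (l, u, d, o, r, r, u, n)
  "linlin" → prefix "linl" already present; 2 new (i, n)
  "mi" → 2 new (m, i)
  "beltarun" → 8 new (b, e, l, t, a, r, u, n)
  "linven" → prefix "lin" already present; 3 new (v, e, n)
  "morfen" → prefix "m" already present; 5 new (o, r, f, e, n)
  "ka" → 2 new (k, a)
  "linsarpa" → prefix "lin" already present; 5 new (s, a, r, p, a)
Total nodes = 5 + 3 + 8 + 2 + 2 + 8 + 3 + 5 + 2 + 5 = 43

43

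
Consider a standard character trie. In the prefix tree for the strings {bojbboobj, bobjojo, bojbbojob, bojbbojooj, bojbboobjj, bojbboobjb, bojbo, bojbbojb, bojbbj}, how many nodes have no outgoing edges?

A leaf is a node with no children — equivalently, the end of a word that is not a proper prefix of any other stored word.
Those words: "bobjojo", "bojbbj", "bojbbojb", "bojbbojob", "bojbbojooj", "bojbboobjb", "bojbboobjj", "bojbo"
Leaf count: 8

8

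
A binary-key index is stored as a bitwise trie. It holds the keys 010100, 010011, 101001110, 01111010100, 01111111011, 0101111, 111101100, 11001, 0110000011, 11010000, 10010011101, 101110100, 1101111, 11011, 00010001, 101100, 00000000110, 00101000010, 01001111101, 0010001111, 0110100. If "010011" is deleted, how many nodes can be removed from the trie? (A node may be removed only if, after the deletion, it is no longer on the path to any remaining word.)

0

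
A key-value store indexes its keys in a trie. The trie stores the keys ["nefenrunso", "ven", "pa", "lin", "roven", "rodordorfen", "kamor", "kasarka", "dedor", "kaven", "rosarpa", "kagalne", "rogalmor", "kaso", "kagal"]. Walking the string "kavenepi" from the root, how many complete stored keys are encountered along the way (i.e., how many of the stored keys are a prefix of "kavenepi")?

1

Walk "kavenepi" from the root; an end-of-word marker is hit whenever a stored word is a prefix of "kavenepi".
Prefixes of the query that are stored words: "kaven"
Count: 1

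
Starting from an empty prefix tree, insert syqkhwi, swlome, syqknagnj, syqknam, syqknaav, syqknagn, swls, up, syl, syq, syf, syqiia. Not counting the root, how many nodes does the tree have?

28

Trace insertions, counting only characters that open a new branch:
  "syqkhwi" → 7 new (s, y, q, k, h, w, i)
  "swlome" → prefix "s" already present; 5 new (w, l, o, m, e)
  "syqknagnj" → prefix "syqk" already present; 5 new (n, a, g, n, j)
  "syqknam" → prefix "syqkna" already present; 1 new (m)
  "syqknaav" → prefix "syqkna" already present; 2 new (a, v)
  "syqknagn" → prefix "syqknagn" already present; 0 new (none)
  "swls" → prefix "swl" already present; 1 new (s)
  "up" → 2 new (u, p)
  "syl" → prefix "sy" already present; 1 new (l)
  "syq" → prefix "syq" already present; 0 new (none)
  "syf" → prefix "sy" already present; 1 new (f)
  "syqiia" → prefix "syq" already present; 3 new (i, i, a)
Total nodes = 7 + 5 + 5 + 1 + 2 + 0 + 1 + 2 + 1 + 0 + 1 + 3 = 28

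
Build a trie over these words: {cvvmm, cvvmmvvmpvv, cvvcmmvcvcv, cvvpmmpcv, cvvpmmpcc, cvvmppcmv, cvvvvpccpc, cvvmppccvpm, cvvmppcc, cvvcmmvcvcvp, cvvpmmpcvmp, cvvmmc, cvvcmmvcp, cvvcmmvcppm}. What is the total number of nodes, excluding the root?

49

Trace insertions, counting only characters that open a new branch:
  "cvvmm" → 5 new (c, v, v, m, m)
  "cvvmmvvmpvv" → prefix "cvvmm" already present; 6 new (v, v, m, p, v, v)
  "cvvcmmvcvcv" → prefix "cvv" already present; 8 new (c, m, m, v, c, v, c, v)
  "cvvpmmpcv" → prefix "cvv" already present; 6 new (p, m, m, p, c, v)
  "cvvpmmpcc" → prefix "cvvpmmpc" already present; 1 new (c)
  "cvvmppcmv" → prefix "cvvm" already present; 5 new (p, p, c, m, v)
  "cvvvvpccpc" → prefix "cvv" already present; 7 new (v, v, p, c, c, p, c)
  "cvvmppccvpm" → prefix "cvvmppc" already present; 4 new (c, v, p, m)
  "cvvmppcc" → prefix "cvvmppcc" already present; 0 new (none)
  "cvvcmmvcvcvp" → prefix "cvvcmmvcvcv" already present; 1 new (p)
  "cvvpmmpcvmp" → prefix "cvvpmmpcv" already present; 2 new (m, p)
  "cvvmmc" → prefix "cvvmm" already present; 1 new (c)
  "cvvcmmvcp" → prefix "cvvcmmvc" already present; 1 new (p)
  "cvvcmmvcppm" → prefix "cvvcmmvcp" already present; 2 new (p, m)
Total nodes = 5 + 6 + 8 + 6 + 1 + 5 + 7 + 4 + 0 + 1 + 2 + 1 + 1 + 2 = 49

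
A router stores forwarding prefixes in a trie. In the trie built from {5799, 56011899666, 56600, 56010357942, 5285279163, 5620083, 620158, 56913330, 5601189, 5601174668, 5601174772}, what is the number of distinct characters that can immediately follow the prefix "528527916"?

The children of the "528527916" node are the distinct next characters among strings starting with "528527916".
Characters that immediately follow "528527916" among the stored strings: {3}.
That node has 1 child edge.

1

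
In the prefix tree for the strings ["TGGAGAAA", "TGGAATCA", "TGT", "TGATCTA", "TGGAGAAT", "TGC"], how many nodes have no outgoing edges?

6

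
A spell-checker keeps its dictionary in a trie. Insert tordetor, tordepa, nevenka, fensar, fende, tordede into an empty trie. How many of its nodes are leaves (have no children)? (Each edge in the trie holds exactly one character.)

Leaves are exactly the stored words that no other stored word extends.
Those words: "fende", "fensar", "nevenka", "tordede", "tordepa", "tordetor"
Leaf count: 6

6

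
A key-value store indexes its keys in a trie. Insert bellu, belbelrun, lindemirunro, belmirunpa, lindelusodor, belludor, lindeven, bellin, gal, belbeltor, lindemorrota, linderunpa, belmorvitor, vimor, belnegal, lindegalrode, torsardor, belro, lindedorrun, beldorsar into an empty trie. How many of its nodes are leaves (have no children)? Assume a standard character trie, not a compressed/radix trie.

19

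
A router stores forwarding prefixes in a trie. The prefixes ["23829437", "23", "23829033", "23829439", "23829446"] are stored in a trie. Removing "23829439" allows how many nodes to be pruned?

1

A node on "23829439"'s path can go only if nothing else ends at it or branches off below it.
The suffix "9" (1 node) is used only by "23829439"; the node for "2382943" still has the child "7", so pruning stops there.
Nodes removed: 1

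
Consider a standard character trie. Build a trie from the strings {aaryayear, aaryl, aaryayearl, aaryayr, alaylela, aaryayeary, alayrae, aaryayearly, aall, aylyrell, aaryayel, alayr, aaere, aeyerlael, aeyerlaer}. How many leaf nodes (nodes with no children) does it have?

A leaf is a node with no children — equivalently, the end of a word that is not a proper prefix of any other stored word.
Those words: "aaere", "aall", "aaryayearly", "aaryayeary", "aaryayel", "aaryayr", "aaryl", "aeyerlael", "aeyerlaer", "alaylela", "alayrae", "aylyrell"
Leaf count: 12

12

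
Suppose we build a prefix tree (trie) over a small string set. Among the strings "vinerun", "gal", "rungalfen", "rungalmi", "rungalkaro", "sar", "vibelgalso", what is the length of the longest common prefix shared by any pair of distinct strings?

6

Equivalently: take the maximum, over all pairs, of their longest common prefix length.
"rungalfen" and "rungalkaro" agree on "rungal" (6 characters) before diverging; nothing deeper is shared.
Longest shared-prefix length: 6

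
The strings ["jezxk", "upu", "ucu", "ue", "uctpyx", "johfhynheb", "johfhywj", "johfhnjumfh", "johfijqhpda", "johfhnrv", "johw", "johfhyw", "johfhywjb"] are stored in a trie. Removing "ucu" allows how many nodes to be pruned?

A node on "ucu"'s path can go only if nothing else ends at it or branches off below it.
The suffix "u" (1 node) is used only by "ucu"; the node for "uc" still has the child "t", so pruning stops there.
Nodes removed: 1

1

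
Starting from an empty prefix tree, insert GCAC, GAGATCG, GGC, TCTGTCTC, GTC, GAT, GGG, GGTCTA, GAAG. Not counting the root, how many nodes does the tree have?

Insert word by word; a character creates a node only if that edge doesn't already exist:
  "GCAC" → 4 new (G, C, A, C)
  "GAGATCG" → prefix "G" already present; 6 new (A, G, A, T, C, G)
  "GGC" → prefix "G" already present; 2 new (G, C)
  "TCTGTCTC" → 8 new (T, C, T, G, T, C, T, C)
  "GTC" → prefix "G" already present; 2 new (T, C)
  "GAT" → prefix "GA" already present; 1 new (T)
  "GGG" → prefix "GG" already present; 1 new (G)
  "GGTCTA" → prefix "GG" already present; 4 new (T, C, T, A)
  "GAAG" → prefix "GA" already present; 2 new (A, G)
Total nodes = 4 + 6 + 2 + 8 + 2 + 1 + 1 + 4 + 2 = 30

30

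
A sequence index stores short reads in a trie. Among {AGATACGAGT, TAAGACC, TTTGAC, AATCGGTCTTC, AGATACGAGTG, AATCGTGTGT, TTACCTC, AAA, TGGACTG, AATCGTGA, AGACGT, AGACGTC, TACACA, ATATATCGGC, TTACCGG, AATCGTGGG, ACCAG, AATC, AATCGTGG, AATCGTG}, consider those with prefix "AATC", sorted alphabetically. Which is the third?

Filter for "AATC…" and sort: "AATC", "AATCGGTCTTC", "AATCGTG", "AATCGTGA", "AATCGTGG", "AATCGTGGG", "AATCGTGTGT"
Position 3: AATCGTG

AATCGTG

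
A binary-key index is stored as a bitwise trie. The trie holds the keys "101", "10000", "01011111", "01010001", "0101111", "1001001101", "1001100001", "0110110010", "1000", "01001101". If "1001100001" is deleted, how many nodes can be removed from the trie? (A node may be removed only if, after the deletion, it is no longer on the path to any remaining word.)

A node on "1001100001"'s path can go only if nothing else ends at it or branches off below it.
The suffix "100001" (6 nodes) is used only by "1001100001"; the node for "1001" still has the child "0", so pruning stops there.
Nodes removed: 6

6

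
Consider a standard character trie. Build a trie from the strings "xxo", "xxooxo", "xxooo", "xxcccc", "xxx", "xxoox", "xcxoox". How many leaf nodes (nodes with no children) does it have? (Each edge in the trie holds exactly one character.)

5

Leaves are exactly the stored words that no other stored word extends.
Those words: "xcxoox", "xxcccc", "xxooo", "xxooxo", "xxx"
Leaf count: 5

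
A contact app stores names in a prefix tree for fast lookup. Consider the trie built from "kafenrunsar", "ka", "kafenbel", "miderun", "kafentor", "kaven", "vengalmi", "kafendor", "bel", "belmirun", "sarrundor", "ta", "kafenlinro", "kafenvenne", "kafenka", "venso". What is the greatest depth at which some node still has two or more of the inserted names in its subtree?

Equivalently: take the maximum, over all pairs, of their longest common prefix length.
e.g. "kafenbel" and "kafendor" share the prefix "kafen" of length 5; no pair shares a longer one.
Longest shared-prefix length: 5

5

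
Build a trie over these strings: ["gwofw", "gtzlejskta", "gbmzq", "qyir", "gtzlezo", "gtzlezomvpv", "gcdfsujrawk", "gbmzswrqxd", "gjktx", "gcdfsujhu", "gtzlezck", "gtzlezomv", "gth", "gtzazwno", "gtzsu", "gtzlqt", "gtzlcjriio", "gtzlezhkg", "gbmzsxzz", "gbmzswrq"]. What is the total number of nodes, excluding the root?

Insert word by word; a character creates a node only if that edge doesn't already exist:
  "gwofw" → 5 new (g, w, o, f, w)
  "gtzlejskta" → prefix "g" already present; 9 new (t, z, l, e, j, s, k, t, a)
  "gbmzq" → prefix "g" already present; 4 new (b, m, z, q)
  "qyir" → 4 new (q, y, i, r)
  "gtzlezo" → prefix "gtzle" already present; 2 new (z, o)
  "gtzlezomvpv" → prefix "gtzlezo" already present; 4 new (m, v, p, v)
  "gcdfsujrawk" → prefix "g" already present; 10 new (c, d, f, s, u, j, r, a, w, k)
  "gbmzswrqxd" → prefix "gbmz" already present; 6 new (s, w, r, q, x, d)
  "gjktx" → prefix "g" already present; 4 new (j, k, t, x)
  "gcdfsujhu" → prefix "gcdfsuj" already present; 2 new (h, u)
  "gtzlezck" → prefix "gtzlez" already present; 2 new (c, k)
  "gtzlezomv" → prefix "gtzlezomv" already present; 0 new (none)
  "gth" → prefix "gt" already present; 1 new (h)
  "gtzazwno" → prefix "gtz" already present; 5 new (a, z, w, n, o)
  "gtzsu" → prefix "gtz" already present; 2 new (s, u)
  "gtzlqt" → prefix "gtzl" already present; 2 new (q, t)
  "gtzlcjriio" → prefix "gtzl" already present; 6 new (c, j, r, i, i, o)
  "gtzlezhkg" → prefix "gtzlez" already present; 3 new (h, k, g)
  "gbmzsxzz" → prefix "gbmzs" already present; 3 new (x, z, z)
  "gbmzswrq" → prefix "gbmzswrq" already present; 0 new (none)
Total nodes = 5 + 9 + 4 + 4 + 2 + 4 + 10 + 6 + 4 + 2 + 2 + 0 + 1 + 5 + 2 + 2 + 6 + 3 + 3 + 0 = 74

74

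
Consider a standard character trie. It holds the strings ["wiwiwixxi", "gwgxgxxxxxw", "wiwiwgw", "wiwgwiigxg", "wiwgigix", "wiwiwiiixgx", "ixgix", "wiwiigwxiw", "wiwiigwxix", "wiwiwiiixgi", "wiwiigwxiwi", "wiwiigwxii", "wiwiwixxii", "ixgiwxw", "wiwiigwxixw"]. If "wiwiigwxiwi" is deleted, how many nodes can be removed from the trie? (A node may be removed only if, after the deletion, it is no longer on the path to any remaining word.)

1

Walk "wiwiigwxiwi" from the leaf back toward the root, removing each node that no remaining word uses.
The suffix "i" (1 node) is used only by "wiwiigwxiwi"; "wiwiigwxiw" is itself a stored word, so pruning stops there.
Nodes removed: 1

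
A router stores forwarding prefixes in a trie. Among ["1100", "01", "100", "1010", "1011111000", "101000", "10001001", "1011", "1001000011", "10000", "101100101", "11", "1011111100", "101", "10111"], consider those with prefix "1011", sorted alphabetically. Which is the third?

10111

Filter for "1011…" and sort: "1011", "101100101", "10111", "1011111000", "1011111100"
The 3rd is 10111.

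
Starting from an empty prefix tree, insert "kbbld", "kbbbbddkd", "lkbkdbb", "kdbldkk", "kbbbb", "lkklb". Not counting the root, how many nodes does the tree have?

27

For each word, the new-node count is its length minus the longest prefix already in the trie:
  "kbbld" → 5 new (k, b, b, l, d)
  "kbbbbddkd" → prefix "kbb" already present; 6 new (b, b, d, d, k, d)
  "lkbkdbb" → 7 new (l, k, b, k, d, b, b)
  "kdbldkk" → prefix "k" already present; 6 new (d, b, l, d, k, k)
  "kbbbb" → prefix "kbbbb" already present; 0 new (none)
  "lkklb" → prefix "lk" already present; 3 new (k, l, b)
Total nodes = 5 + 6 + 7 + 6 + 0 + 3 = 27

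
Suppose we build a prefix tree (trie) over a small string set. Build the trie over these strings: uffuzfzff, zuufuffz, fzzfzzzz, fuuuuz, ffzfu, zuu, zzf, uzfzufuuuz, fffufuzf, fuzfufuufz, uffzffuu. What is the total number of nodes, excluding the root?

64

For each word, the new-node count is its length minus the longest prefix already in the trie:
  "uffuzfzff" → 9 new (u, f, f, u, z, f, z, f, f)
  "zuufuffz" → 8 new (z, u, u, f, u, f, f, z)
  "fzzfzzzz" → 8 new (f, z, z, f, z, z, z, z)
  "fuuuuz" → prefix "f" already present; 5 new (u, u, u, u, z)
  "ffzfu" → prefix "f" already present; 4 new (f, z, f, u)
  "zuu" → prefix "zuu" already present; 0 new (none)
  "zzf" → prefix "z" already present; 2 new (z, f)
  "uzfzufuuuz" → prefix "u" already present; 9 new (z, f, z, u, f, u, u, u, z)
  "fffufuzf" → prefix "ff" already present; 6 new (f, u, f, u, z, f)
  "fuzfufuufz" → prefix "fu" already present; 8 new (z, f, u, f, u, u, f, z)
  "uffzffuu" → prefix "uff" already present; 5 new (z, f, f, u, u)
Total nodes = 9 + 8 + 8 + 5 + 4 + 0 + 2 + 9 + 6 + 8 + 5 = 64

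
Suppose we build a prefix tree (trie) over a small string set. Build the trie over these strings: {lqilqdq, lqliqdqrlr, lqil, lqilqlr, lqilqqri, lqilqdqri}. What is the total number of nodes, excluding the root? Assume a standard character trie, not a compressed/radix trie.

Trace insertions, counting only characters that open a new branch:
  "lqilqdq" → 7 new (l, q, i, l, q, d, q)
  "lqliqdqrlr" → prefix "lq" already present; 8 new (l, i, q, d, q, r, l, r)
  "lqil" → prefix "lqil" already present; 0 new (none)
  "lqilqlr" → prefix "lqilq" already present; 2 new (l, r)
  "lqilqqri" → prefix "lqilq" already present; 3 new (q, r, i)
  "lqilqdqri" → prefix "lqilqdq" already present; 2 new (r, i)
Total nodes = 7 + 8 + 0 + 2 + 3 + 2 = 22

22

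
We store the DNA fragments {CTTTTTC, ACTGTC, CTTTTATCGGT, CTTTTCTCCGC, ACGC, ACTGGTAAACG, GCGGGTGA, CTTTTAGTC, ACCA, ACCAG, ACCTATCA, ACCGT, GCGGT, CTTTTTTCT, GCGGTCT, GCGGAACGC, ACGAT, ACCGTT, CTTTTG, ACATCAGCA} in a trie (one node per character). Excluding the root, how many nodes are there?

Trace insertions, counting only characters that open a new branch:
  "CTTTTTC" → 7 new (C, T, T, T, T, T, C)
  "ACTGTC" → 6 new (A, C, T, G, T, C)
  "CTTTTATCGGT" → prefix "CTTTT" already present; 6 new (A, T, C, G, G, T)
  "CTTTTCTCCGC" → prefix "CTTTT" already present; 6 new (C, T, C, C, G, C)
  "ACGC" → prefix "AC" already present; 2 new (G, C)
  "ACTGGTAAACG" → prefix "ACTG" already present; 7 new (G, T, A, A, A, C, G)
  "GCGGGTGA" → 8 new (G, C, G, G, G, T, G, A)
  "CTTTTAGTC" → prefix "CTTTTA" already present; 3 new (G, T, C)
  "ACCA" → prefix "AC" already present; 2 new (C, A)
  "ACCAG" → prefix "ACCA" already present; 1 new (G)
  "ACCTATCA" → prefix "ACC" already present; 5 new (T, A, T, C, A)
  "ACCGT" → prefix "ACC" already present; 2 new (G, T)
  "GCGGT" → prefix "GCGG" already present; 1 new (T)
  "CTTTTTTCT" → prefix "CTTTTT" already present; 3 new (T, C, T)
  "GCGGTCT" → prefix "GCGGT" already present; 2 new (C, T)
  "GCGGAACGC" → prefix "GCGG" already present; 5 new (A, A, C, G, C)
  "ACGAT" → prefix "ACG" already present; 2 new (A, T)
  "ACCGTT" → prefix "ACCGT" already present; 1 new (T)
  "CTTTTG" → prefix "CTTTT" already present; 1 new (G)
  "ACATCAGCA" → prefix "AC" already present; 7 new (A, T, C, A, G, C, A)
Total nodes = 7 + 6 + 6 + 6 + 2 + 7 + 8 + 3 + 2 + 1 + 5 + 2 + 1 + 3 + 2 + 5 + 2 + 1 + 1 + 7 = 77

77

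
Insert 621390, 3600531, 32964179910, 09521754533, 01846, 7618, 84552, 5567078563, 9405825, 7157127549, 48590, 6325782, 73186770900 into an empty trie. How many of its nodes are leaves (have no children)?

13

A leaf is a node with no children — equivalently, the end of a word that is not a proper prefix of any other stored word.
Those words: "01846", "09521754533", "32964179910", "3600531", "48590", "5567078563", "621390", "6325782", "7157127549", "73186770900", "7618", "84552", "9405825"
Leaf count: 13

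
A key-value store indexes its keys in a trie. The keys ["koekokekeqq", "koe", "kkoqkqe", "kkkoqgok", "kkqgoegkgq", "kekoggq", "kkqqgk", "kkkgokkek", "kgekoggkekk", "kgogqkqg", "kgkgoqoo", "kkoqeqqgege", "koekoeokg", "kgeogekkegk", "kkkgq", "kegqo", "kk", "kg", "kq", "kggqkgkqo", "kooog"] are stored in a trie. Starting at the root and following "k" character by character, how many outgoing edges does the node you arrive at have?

Walk "k" from the root, arriving at one node.
Characters that immediately follow "k" among the stored strings: {e, g, k, o, q}.
That node has 5 child edges.

5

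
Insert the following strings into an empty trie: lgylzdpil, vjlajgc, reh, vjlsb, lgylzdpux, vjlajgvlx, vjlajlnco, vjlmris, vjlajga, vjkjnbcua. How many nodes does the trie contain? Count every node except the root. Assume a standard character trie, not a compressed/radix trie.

Count nodes per top-level branch (shared prefixes stored once):
  'l'-branch (lgylzdpil, lgylzdpux): 11 nodes
  'r'-branch (reh): 3 nodes
  'v'-branch (vjkjnbcua, vjlajga, vjlajgc, vjlajgvlx, vjlajlnco, vjlmris, vjlsb): 28 nodes
Sum: 42

42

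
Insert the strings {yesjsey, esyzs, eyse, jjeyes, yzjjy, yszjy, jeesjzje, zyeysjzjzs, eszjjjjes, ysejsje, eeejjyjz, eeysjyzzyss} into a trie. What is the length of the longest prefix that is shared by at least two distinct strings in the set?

Look for the deepest trie node that still has at least two words in its subtree.
e.g. "eeejjyjz" and "eeysjyzzyss" share the prefix "ee" of length 2; no pair shares a longer one.
Longest shared-prefix length: 2

2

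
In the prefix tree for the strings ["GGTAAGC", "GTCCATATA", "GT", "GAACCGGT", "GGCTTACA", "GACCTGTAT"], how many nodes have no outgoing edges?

5

Leaves are exactly the stored words that no other stored word extends.
Those words: "GAACCGGT", "GACCTGTAT", "GGCTTACA", "GGTAAGC", "GTCCATATA"
Leaf count: 5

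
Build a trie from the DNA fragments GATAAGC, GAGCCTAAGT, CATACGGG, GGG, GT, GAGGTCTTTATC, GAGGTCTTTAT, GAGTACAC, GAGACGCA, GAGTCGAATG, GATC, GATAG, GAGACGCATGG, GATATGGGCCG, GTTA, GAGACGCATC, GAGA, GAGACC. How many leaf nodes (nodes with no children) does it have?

A leaf is a node with no children — equivalently, the end of a word that is not a proper prefix of any other stored word.
Those words: "CATACGGG", "GAGACC", "GAGACGCATC", "GAGACGCATGG", "GAGCCTAAGT", "GAGGTCTTTATC", "GAGTACAC", "GAGTCGAATG", "GATAAGC", "GATAG", "GATATGGGCCG", "GATC", "GGG", "GTTA"
Leaf count: 14

14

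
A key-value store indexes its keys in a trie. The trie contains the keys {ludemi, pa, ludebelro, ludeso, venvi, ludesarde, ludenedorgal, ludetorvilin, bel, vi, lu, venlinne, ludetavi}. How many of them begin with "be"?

Filter for entries beginning with "be":
Words under "be": bel
Count: 1

1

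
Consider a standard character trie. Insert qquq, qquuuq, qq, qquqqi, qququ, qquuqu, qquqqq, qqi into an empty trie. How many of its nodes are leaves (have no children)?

6

Leaves are exactly the stored words that no other stored word extends.
Those words: "qqi", "qquqqi", "qquqqq", "qququ", "qquuqu", "qquuuq"
Leaf count: 6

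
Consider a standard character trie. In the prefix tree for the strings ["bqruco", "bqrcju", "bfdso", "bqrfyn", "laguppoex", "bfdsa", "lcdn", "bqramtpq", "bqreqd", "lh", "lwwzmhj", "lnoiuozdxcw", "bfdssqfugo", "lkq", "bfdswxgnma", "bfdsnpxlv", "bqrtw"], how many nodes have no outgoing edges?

17

Leaves are exactly the stored words that no other stored word extends.
Those words: "bfdsa", "bfdsnpxlv", "bfdso", "bfdssqfugo", "bfdswxgnma", "bqramtpq", "bqrcju", "bqreqd", "bqrfyn", "bqrtw", "bqruco", "laguppoex", "lcdn", "lh", "lkq", "lnoiuozdxcw", "lwwzmhj"
Leaf count: 17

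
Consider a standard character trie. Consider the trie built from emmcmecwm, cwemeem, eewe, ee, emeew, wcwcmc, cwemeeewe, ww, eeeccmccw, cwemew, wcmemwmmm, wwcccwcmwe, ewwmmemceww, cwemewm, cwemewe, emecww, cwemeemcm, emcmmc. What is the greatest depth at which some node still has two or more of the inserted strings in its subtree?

7

Look for the deepest trie node that still has at least two words in its subtree.
"cwemeem" and "cwemeemcm" agree on "cwemeem" (7 characters) before diverging; nothing deeper is shared.
Longest shared-prefix length: 7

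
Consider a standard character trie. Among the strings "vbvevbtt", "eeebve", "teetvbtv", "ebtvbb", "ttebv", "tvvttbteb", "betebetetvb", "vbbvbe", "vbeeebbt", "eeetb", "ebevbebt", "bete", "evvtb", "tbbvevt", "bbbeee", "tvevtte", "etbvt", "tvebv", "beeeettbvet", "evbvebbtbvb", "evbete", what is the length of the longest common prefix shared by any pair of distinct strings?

Look for the deepest trie node that still has at least two words in its subtree.
e.g. "bete" and "betebetetvb" share the prefix "bete" of length 4; no pair shares a longer one.
Longest shared-prefix length: 4

4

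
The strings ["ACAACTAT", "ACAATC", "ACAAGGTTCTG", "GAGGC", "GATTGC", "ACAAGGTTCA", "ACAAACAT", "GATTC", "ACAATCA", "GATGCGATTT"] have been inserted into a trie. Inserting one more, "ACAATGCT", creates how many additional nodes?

The longest prefix of "ACAATGCT" already in the trie is "ACAAT" (length 5).
New nodes needed: |"ACAATGCT"| − 5 = 8 − 5 = 3.

3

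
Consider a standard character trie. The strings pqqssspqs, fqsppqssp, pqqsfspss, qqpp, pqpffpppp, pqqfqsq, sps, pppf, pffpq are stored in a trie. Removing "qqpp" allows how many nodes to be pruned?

4

A node on "qqpp"'s path can go only if nothing else ends at it or branches off below it.
No other word shares any prefix with "qqpp", so all 4 of its nodes go.
Nodes removed: 4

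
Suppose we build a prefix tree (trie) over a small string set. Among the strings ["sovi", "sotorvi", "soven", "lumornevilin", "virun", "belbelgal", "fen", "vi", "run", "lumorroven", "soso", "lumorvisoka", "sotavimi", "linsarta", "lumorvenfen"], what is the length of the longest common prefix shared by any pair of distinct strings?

6

Look for the deepest trie node that still has at least two words in its subtree.
e.g. "lumorvenfen" and "lumorvisoka" share the prefix "lumorv" of length 6; no pair shares a longer one.
Longest shared-prefix length: 6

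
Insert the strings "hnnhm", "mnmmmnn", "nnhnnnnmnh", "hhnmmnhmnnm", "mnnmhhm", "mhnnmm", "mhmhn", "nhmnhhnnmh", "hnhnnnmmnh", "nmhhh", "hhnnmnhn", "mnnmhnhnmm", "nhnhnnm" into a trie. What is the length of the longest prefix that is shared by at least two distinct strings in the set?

5

The deepest shared node is where two words last agree before diverging.
e.g. "mnnmhhm" and "mnnmhnhnmm" share the prefix "mnnmh" of length 5; no pair shares a longer one.
Longest shared-prefix length: 5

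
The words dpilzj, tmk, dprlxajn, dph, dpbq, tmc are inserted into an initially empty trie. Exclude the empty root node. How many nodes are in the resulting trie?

Trace insertions, counting only characters that open a new branch:
  "dpilzj" → 6 new (d, p, i, l, z, j)
  "tmk" → 3 new (t, m, k)
  "dprlxajn" → prefix "dp" already present; 6 new (r, l, x, a, j, n)
  "dph" → prefix "dp" already present; 1 new (h)
  "dpbq" → prefix "dp" already present; 2 new (b, q)
  "tmc" → prefix "tm" already present; 1 new (c)
Total nodes = 6 + 3 + 6 + 1 + 2 + 1 = 19

19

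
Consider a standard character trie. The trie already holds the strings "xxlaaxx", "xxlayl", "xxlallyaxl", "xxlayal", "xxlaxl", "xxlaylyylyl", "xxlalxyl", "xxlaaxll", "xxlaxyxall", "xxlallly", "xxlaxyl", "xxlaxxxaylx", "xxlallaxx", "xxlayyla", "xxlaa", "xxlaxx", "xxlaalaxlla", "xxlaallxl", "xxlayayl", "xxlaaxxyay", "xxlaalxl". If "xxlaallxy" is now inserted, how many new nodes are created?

Walking "xxlaallxy" from the root, the first 8 characters ("xxlaallx") follow existing edges; "y" is the first miss.
So 9 − 8 = 1 new nodes.

1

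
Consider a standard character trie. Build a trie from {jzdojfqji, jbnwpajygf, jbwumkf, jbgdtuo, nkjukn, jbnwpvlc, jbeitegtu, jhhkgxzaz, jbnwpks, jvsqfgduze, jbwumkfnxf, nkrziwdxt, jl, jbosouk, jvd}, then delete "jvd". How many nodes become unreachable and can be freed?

1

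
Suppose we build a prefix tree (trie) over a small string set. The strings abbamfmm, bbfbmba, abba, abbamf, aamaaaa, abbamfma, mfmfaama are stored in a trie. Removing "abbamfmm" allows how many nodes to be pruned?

1

After clearing the end-marker at "abbamfmm", prune upward until reaching a node still needed by another word.
The suffix "m" (1 node) is used only by "abbamfmm"; the node for "abbamfm" still has the child "a", so pruning stops there.
Nodes removed: 1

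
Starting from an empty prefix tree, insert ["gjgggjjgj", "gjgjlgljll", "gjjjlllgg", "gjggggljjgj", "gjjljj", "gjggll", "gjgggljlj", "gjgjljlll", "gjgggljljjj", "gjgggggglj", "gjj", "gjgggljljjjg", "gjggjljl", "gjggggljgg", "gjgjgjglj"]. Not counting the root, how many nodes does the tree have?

60

Insert word by word; a character creates a node only if that edge doesn't already exist:
  "gjgggjjgj" → 9 new (g, j, g, g, g, j, j, g, j)
  "gjgjlgljll" → prefix "gjg" already present; 7 new (j, l, g, l, j, l, l)
  "gjjjlllgg" → prefix "gj" already present; 7 new (j, j, l, l, l, g, g)
  "gjggggljjgj" → prefix "gjggg" already present; 6 new (g, l, j, j, g, j)
  "gjjljj" → prefix "gjj" already present; 3 new (l, j, j)
  "gjggll" → prefix "gjgg" already present; 2 new (l, l)
  "gjgggljlj" → prefix "gjggg" already present; 4 new (l, j, l, j)
  "gjgjljlll" → prefix "gjgjl" already present; 4 new (j, l, l, l)
  "gjgggljljjj" → prefix "gjgggljlj" already present; 2 new (j, j)
  "gjgggggglj" → prefix "gjgggg" already present; 4 new (g, g, l, j)
  "gjj" → prefix "gjj" already present; 0 new (none)
  "gjgggljljjjg" → prefix "gjgggljljjj" already present; 1 new (g)
  "gjggjljl" → prefix "gjgg" already present; 4 new (j, l, j, l)
  "gjggggljgg" → prefix "gjgggglj" already present; 2 new (g, g)
  "gjgjgjglj" → prefix "gjgj" already present; 5 new (g, j, g, l, j)
Total nodes = 9 + 7 + 7 + 6 + 3 + 2 + 4 + 4 + 2 + 4 + 0 + 1 + 4 + 2 + 5 = 60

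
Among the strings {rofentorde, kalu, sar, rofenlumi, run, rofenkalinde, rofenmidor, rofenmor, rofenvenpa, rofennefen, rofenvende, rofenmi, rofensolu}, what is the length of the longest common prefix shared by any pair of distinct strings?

Equivalently: take the maximum, over all pairs, of their longest common prefix length.
"rofenvende" and "rofenvenpa" agree on "rofenven" (8 characters) before diverging; nothing deeper is shared.
Longest shared-prefix length: 8

8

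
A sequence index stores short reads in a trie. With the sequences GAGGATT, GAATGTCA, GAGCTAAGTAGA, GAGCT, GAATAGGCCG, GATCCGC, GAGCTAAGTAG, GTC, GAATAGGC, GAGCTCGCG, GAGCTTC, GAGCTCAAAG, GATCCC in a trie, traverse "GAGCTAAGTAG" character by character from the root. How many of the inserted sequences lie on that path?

2

Check each prefix of "GAGCTAAGTAG" against the stored set — each match is an end-marker on the path.
Prefixes of the query that are stored words: "GAGCT", "GAGCTAAGTAG"
Count: 2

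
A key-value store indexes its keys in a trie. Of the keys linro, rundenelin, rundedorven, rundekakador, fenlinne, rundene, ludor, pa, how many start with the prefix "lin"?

1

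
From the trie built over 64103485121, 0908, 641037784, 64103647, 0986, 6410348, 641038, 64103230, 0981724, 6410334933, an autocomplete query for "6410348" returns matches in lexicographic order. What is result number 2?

64103485121

DFS of the "6410348" subtree visits, in order: "6410348", "64103485121"
Position 2: 64103485121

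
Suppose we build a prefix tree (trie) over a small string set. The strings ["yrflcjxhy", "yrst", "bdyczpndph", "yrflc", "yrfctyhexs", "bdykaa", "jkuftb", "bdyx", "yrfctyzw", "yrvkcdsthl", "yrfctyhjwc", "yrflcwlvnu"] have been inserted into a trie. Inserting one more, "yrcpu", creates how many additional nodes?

3

Walking "yrcpu" from the root, the first 2 characters ("yr") follow existing edges; "c" is the first miss.
So 5 − 2 = 3 new nodes.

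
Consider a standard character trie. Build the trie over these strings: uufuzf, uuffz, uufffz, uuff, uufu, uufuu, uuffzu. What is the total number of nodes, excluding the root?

12

Count nodes per top-level branch (shared prefixes stored once):
  'u'-branch (uuff, uufffz, uuffz, uuffzu, uufu, uufuu, uufuzf): 12 nodes
Sum: 12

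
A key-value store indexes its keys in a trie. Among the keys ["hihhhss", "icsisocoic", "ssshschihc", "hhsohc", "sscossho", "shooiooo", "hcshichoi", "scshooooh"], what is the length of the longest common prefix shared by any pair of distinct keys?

2

The deepest shared node is where two words last agree before diverging.
e.g. "sscossho" and "ssshschihc" share the prefix "ss" of length 2; no pair shares a longer one.
Longest shared-prefix length: 2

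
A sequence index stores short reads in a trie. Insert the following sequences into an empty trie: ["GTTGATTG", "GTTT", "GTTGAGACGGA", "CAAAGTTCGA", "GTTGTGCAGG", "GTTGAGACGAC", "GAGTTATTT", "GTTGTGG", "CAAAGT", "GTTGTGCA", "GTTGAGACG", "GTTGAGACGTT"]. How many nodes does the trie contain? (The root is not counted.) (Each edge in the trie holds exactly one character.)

Trace insertions, counting only characters that open a new branch:
  "GTTGATTG" → 8 new (G, T, T, G, A, T, T, G)
  "GTTT" → prefix "GTT" already present; 1 new (T)
  "GTTGAGACGGA" → prefix "GTTGA" already present; 6 new (G, A, C, G, G, A)
  "CAAAGTTCGA" → 10 new (C, A, A, A, G, T, T, C, G, A)
  "GTTGTGCAGG" → prefix "GTTG" already present; 6 new (T, G, C, A, G, G)
  "GTTGAGACGAC" → prefix "GTTGAGACG" already present; 2 new (A, C)
  "GAGTTATTT" → prefix "G" already present; 8 new (A, G, T, T, A, T, T, T)
  "GTTGTGG" → prefix "GTTGTG" already present; 1 new (G)
  "CAAAGT" → prefix "CAAAGT" already present; 0 new (none)
  "GTTGTGCA" → prefix "GTTGTGCA" already present; 0 new (none)
  "GTTGAGACG" → prefix "GTTGAGACG" already present; 0 new (none)
  "GTTGAGACGTT" → prefix "GTTGAGACG" already present; 2 new (T, T)
Total nodes = 8 + 1 + 6 + 10 + 6 + 2 + 8 + 1 + 0 + 0 + 0 + 2 = 44

44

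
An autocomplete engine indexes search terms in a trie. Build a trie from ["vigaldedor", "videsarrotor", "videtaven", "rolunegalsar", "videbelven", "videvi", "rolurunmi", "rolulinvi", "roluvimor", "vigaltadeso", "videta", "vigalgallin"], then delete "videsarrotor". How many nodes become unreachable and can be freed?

8

Walk "videsarrotor" from the leaf back toward the root, removing each node that no remaining word uses.
The suffix "sarrotor" (8 nodes) is used only by "videsarrotor"; the node for "vide" still has the child "t", so pruning stops there.
Nodes removed: 8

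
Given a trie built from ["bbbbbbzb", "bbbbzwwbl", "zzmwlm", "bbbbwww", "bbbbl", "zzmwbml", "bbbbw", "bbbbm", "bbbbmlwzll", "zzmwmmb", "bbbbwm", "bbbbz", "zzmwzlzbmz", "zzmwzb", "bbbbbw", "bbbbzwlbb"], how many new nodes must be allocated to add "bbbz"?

"bbb" is already a path in the trie; the remaining "z" must be added.
So 4 − 3 = 1 new nodes.

1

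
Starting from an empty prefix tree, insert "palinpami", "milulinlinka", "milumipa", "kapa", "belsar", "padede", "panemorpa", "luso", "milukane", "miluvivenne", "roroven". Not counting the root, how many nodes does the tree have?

Count nodes per top-level branch (shared prefixes stored once):
  'b'-branch (belsar): 6 nodes
  'k'-branch (kapa): 4 nodes
  'l'-branch (luso): 4 nodes
  'm'-branch (milukane, milulinlinka, milumipa, miluvivenne): 27 nodes
  'p'-branch (padede, palinpami, panemorpa): 20 nodes
  'r'-branch (roroven): 7 nodes
Sum: 68

68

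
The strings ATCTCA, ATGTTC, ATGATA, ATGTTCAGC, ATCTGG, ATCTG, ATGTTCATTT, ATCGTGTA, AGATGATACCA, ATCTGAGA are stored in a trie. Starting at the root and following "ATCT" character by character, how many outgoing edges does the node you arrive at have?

The children of the "ATCT" node are the distinct next characters among strings starting with "ATCT".
Characters that immediately follow "ATCT" among the stored strings: {C, G}.
That node has 2 child edges.

2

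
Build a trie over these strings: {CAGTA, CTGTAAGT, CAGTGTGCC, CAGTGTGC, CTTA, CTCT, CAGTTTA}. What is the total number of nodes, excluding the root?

24

Trie structure (* marks end of a word):
(root)
└─ C
   ├─ A
   │  └─ G
   │     └─ T
   │        ├─ A *
   │        ├─ G
   │        │  └─ T
   │        │     └─ G
   │        │        └─ C *
   │        │           └─ C *
   │        └─ T
   │           └─ T
   │              └─ A *
   └─ T
      ├─ C
      │  └─ T *
      ├─ G
      │  └─ T
      │     └─ A
      │        └─ A
      │           └─ G
      │              └─ T *
      └─ T
         └─ A *
Counting every labelled node above: 24.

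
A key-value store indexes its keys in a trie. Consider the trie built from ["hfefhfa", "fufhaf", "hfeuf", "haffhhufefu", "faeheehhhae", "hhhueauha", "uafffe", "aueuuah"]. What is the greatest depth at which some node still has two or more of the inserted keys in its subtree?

Look for the deepest trie node that still has at least two words in its subtree.
e.g. "hfefhfa" and "hfeuf" share the prefix "hfe" of length 3; no pair shares a longer one.
Longest shared-prefix length: 3

3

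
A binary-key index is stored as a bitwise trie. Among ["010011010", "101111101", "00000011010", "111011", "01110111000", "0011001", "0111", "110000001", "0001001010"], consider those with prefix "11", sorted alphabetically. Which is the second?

111011

Words with prefix "11", in lexicographic order: "110000001", "111011"
The 2nd is 111011.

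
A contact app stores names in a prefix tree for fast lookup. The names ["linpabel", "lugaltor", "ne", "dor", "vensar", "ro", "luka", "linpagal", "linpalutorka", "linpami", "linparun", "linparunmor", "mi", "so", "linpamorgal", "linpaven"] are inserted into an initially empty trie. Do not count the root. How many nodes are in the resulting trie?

60

Trace insertions, counting only characters that open a new branch:
  "linpabel" → 8 new (l, i, n, p, a, b, e, l)
  "lugaltor" → prefix "l" already present; 7 new (u, g, a, l, t, o, r)
  "ne" → 2 new (n, e)
  "dor" → 3 new (d, o, r)
  "vensar" → 6 new (v, e, n, s, a, r)
  "ro" → 2 new (r, o)
  "luka" → prefix "lu" already present; 2 new (k, a)
  "linpagal" → prefix "linpa" already present; 3 new (g, a, l)
  "linpalutorka" → prefix "linpa" already present; 7 new (l, u, t, o, r, k, a)
  "linpami" → prefix "linpa" already present; 2 new (m, i)
  "linparun" → prefix "linpa" already present; 3 new (r, u, n)
  "linparunmor" → prefix "linparun" already present; 3 new (m, o, r)
  "mi" → 2 new (m, i)
  "so" → 2 new (s, o)
  "linpamorgal" → prefix "linpam" already present; 5 new (o, r, g, a, l)
  "linpaven" → prefix "linpa" already present; 3 new (v, e, n)
Total nodes = 8 + 7 + 2 + 3 + 6 + 2 + 2 + 3 + 7 + 2 + 3 + 3 + 2 + 2 + 5 + 3 = 60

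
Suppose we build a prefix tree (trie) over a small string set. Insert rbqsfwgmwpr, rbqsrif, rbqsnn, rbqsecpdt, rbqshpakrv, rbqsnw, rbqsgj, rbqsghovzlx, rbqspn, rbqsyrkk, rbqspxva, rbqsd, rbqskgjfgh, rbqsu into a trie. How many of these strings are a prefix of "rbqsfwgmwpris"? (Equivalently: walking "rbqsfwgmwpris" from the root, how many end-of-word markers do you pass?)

1

Traverse "rbqsfwgmwpris" character by character; count nodes along the way that are marked as word ends.
Prefixes of the query that are stored words: "rbqsfwgmwpr"
Count: 1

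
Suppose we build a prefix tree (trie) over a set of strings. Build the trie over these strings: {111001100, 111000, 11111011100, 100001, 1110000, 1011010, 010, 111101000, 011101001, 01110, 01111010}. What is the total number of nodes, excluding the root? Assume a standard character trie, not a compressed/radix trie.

48

Count nodes per top-level branch (shared prefixes stored once):
  '0'-branch (010, 01110, 011101001, 01111010): 14 nodes
  '1'-branch (100001, 1011010, 111000, 1110000, 111001100, 111101000, 11111011100): 34 nodes
Sum: 48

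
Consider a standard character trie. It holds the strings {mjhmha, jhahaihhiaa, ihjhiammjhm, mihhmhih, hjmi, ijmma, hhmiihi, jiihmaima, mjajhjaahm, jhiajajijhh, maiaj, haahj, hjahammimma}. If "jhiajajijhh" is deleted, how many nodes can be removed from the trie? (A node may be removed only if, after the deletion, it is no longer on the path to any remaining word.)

9

After clearing the end-marker at "jhiajajijhh", prune upward until reaching a node still needed by another word.
The suffix "iajajijhh" (9 nodes) is used only by "jhiajajijhh"; the node for "jh" still has the child "a", so pruning stops there.
Nodes removed: 9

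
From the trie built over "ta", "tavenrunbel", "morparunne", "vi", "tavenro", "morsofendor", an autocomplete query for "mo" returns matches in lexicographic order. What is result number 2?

morsofendor

Filter for "mo…" and sort: "morparunne", "morsofendor"
The 2nd is morsofendor.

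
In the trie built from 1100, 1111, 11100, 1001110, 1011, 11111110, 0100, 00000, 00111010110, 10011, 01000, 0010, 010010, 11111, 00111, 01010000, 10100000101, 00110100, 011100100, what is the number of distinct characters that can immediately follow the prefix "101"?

2

Follow the path "101" to its node, then look at its outgoing edges.
Distinct next characters after "101": 0, 1.
That node has 2 child edges.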